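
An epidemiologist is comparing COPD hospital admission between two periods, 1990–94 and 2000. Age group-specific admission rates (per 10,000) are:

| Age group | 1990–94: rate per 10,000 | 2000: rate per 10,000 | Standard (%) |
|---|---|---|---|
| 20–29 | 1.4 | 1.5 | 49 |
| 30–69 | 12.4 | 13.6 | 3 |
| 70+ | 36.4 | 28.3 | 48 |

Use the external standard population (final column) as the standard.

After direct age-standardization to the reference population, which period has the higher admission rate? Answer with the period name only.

1990–94

Standard weights: 0.49, 0.03, 0.48.
1990–94: 0.4900×1.4 + 0.0300×12.4 + 0.4800×36.4 = 18.5300 per 10,000.
2000: 0.4900×1.5 + 0.0300×13.6 + 0.4800×28.3 = 14.7270 per 10,000.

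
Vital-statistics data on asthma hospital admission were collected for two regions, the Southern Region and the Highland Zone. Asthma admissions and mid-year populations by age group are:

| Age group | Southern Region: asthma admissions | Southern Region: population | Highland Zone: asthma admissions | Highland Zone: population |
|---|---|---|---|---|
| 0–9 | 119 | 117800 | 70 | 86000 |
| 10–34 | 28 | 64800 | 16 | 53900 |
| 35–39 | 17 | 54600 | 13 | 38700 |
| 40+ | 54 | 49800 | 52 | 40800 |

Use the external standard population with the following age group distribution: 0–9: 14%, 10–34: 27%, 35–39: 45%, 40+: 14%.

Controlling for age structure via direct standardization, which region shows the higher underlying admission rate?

Age-specific rates per 10000 for the Southern Region: 10.10, 4.32, 3.11, 10.84.
For the Highland Zone: 8.14, 2.97, 3.36, 12.75.
Standard weights: 0.14, 0.27, 0.45, 0.14.
The Southern Region: 0.1400×10.10 + 0.2700×4.32 + 0.4500×3.11 + 0.1400×10.84 = 5.5001 per 10000.
The Highland Zone: 0.1400×8.14 + 0.2700×2.97 + 0.4500×3.36 + 0.1400×12.75 = 5.2370 per 10000.

Southern Region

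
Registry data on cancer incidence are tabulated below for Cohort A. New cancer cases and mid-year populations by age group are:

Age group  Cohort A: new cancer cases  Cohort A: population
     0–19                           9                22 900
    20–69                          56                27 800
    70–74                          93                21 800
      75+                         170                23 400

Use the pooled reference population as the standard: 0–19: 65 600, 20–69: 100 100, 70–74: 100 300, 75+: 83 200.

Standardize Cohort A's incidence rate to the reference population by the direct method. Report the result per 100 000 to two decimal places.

360.75

Age-specific rates per 100 000 for Cohort A: 39.30, 201.44, 426.61, 726.50.
Standard total = 349 200; weights = 0.1879, 0.2867, 0.2872, 0.2383.
Standardized rate: 0.1879×39.30 + 0.2867×201.44 + 0.2872×426.61 + 0.2383×726.50 = 360.7536 per 100 000.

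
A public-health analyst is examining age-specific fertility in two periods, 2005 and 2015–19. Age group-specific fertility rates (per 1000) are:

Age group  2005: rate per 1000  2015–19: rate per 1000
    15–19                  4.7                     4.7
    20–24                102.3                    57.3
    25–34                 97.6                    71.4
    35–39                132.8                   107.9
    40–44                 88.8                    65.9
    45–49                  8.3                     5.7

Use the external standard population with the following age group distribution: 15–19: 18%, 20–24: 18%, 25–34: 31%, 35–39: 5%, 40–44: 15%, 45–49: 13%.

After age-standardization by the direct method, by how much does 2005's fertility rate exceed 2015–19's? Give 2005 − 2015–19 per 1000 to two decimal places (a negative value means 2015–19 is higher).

Standard weights: 0.18, 0.18, 0.31, 0.05, 0.15, 0.13.
2005: 0.1800×4.7 + 0.1800×102.3 + 0.3100×97.6 + 0.0500×132.8 + 0.1500×88.8 + 0.1300×8.3 = 70.5550 per 1000.
2015–19: 0.1800×4.7 + 0.1800×57.3 + 0.3100×71.4 + 0.0500×107.9 + 0.1500×65.9 + 0.1300×5.7 = 49.3150 per 1000.
Difference = 70.5550 − 49.3150 = 21.2400.

21.24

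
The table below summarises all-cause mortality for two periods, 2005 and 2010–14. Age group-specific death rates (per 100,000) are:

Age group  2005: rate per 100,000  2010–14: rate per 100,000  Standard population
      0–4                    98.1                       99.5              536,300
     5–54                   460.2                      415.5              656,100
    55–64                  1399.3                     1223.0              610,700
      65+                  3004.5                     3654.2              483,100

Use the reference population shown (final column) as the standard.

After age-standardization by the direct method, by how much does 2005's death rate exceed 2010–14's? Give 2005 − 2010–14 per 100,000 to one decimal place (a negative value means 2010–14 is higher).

Standard total = 2,286,200; weights = 0.2346, 0.2870, 0.2671, 0.2113.
2005: 0.2346×98.1 + 0.2870×460.2 + 0.2671×1399.3 + 0.2113×3004.5 = 1163.7541 per 100,000.
2010–14: 0.2346×99.5 + 0.2870×415.5 + 0.2671×1223.0 + 0.2113×3654.2 = 1241.4494 per 100,000.
Difference = 1163.7541 − 1241.4494 = -77.6952.

-77.7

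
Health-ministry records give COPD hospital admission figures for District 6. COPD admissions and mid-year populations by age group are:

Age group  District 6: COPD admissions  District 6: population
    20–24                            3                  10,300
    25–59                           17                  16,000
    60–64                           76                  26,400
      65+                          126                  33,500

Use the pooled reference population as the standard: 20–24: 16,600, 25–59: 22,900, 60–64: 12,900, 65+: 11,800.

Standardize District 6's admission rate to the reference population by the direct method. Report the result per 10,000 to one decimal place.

Age-specific rates per 10,000 for District 6: 2.91, 10.62, 28.79, 37.61.
Standard total = 64,200; weights = 0.2586, 0.3567, 0.2009, 0.1838.
Standardized rate: 0.2586×2.91 + 0.3567×10.62 + 0.2009×28.79 + 0.1838×37.61 = 17.2406 per 10,000.

17.2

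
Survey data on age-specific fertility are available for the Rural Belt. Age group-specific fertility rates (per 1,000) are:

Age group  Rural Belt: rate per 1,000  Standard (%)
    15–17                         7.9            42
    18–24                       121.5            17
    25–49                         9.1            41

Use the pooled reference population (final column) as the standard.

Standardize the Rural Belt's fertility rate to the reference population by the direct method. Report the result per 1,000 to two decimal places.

27.70

Standard weights: 0.42, 0.17, 0.41.
Standardized rate: 0.4200×7.9 + 0.1700×121.5 + 0.4100×9.1 = 27.7040 per 1,000.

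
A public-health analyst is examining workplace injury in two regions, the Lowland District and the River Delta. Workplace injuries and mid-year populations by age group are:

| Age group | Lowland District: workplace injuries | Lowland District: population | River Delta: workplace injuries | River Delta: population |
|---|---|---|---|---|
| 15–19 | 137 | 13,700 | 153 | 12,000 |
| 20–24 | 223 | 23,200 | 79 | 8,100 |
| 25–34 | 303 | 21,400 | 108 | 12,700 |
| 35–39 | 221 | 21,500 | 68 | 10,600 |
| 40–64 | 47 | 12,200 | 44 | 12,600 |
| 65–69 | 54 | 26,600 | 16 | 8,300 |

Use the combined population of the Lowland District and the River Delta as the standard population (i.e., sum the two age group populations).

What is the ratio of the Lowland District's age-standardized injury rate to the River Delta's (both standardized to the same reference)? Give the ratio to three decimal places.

1.198

Age-specific rates per 10,000 for the Lowland District: 100.00, 96.12, 141.59, 102.79, 38.52, 20.30.
For the River Delta: 127.50, 97.53, 85.04, 64.15, 34.92, 19.28.
Combined standard total = 182,900; weights = 0.1405, 0.1711, 0.1864, 0.1755, 0.1356, 0.1908.
The Lowland District: 0.1405×100.00 + 0.1711×96.12 + 0.1864×141.59 + 0.1755×102.79 + 0.1356×38.52 + 0.1908×20.30 = 84.0363 per 10,000.
The River Delta: 0.1405×127.50 + 0.1711×97.53 + 0.1864×85.04 + 0.1755×64.15 + 0.1356×34.92 + 0.1908×19.28 = 70.1332 per 10,000.
Ratio = 84.0363 ÷ 70.1332 = 1.19824.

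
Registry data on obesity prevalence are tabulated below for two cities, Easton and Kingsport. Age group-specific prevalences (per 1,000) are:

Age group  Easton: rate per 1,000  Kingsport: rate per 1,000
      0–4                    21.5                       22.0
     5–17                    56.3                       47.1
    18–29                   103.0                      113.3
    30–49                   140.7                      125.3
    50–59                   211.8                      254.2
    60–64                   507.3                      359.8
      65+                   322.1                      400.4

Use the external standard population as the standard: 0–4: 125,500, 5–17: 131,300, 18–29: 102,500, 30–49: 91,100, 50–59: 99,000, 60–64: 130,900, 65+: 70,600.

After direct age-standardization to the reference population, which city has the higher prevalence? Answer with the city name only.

Standard total = 750,900; weights = 0.1671, 0.1749, 0.1365, 0.1213, 0.1318, 0.1743, 0.0940.
Easton: 0.1671×21.5 + 0.1749×56.3 + 0.1365×103.0 + 0.1213×140.7 + 0.1318×211.8 + 0.1743×507.3 + 0.0940×322.1 = 191.2102 per 1,000.
Kingsport: 0.1671×22.0 + 0.1749×47.1 + 0.1365×113.3 + 0.1213×125.3 + 0.1318×254.2 + 0.1743×359.8 + 0.0940×400.4 = 176.4618 per 1,000.

Easton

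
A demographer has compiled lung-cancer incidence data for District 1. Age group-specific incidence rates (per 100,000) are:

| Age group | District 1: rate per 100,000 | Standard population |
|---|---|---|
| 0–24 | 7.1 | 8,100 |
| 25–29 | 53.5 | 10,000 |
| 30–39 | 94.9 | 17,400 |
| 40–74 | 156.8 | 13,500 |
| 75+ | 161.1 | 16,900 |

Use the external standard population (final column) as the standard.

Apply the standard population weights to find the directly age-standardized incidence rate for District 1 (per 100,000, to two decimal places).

Standard total = 65,900; weights = 0.1229, 0.1517, 0.2640, 0.2049, 0.2564.
Standardized rate: 0.1229×7.1 + 0.1517×53.5 + 0.2640×94.9 + 0.2049×156.8 + 0.2564×161.1 = 107.4835 per 100,000.

107.48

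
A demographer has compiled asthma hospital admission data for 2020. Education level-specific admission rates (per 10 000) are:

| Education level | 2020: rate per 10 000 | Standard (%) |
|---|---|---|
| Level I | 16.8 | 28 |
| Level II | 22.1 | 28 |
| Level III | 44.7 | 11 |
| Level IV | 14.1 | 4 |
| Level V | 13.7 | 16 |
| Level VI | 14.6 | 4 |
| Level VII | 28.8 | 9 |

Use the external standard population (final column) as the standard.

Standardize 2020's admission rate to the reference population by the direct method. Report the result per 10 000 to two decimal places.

21.74

Standard weights: 0.28, 0.28, 0.11, 0.04, 0.16, 0.04, 0.09.
Standardized rate: 0.2800×16.8 + 0.2800×22.1 + 0.1100×44.7 + 0.0400×14.1 + 0.1600×13.7 + 0.0400×14.6 + 0.0900×28.8 = 21.7410 per 10 000.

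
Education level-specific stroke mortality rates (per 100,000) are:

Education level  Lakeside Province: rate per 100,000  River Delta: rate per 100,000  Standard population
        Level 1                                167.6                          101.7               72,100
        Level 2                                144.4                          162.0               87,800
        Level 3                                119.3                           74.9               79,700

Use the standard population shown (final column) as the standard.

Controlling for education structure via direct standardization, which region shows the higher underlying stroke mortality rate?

Standard total = 239,600; weights = 0.3009, 0.3664, 0.3326.
The Lakeside Province: 0.3009×167.6 + 0.3664×144.4 + 0.3326×119.3 = 143.0321 per 100,000.
The River Delta: 0.3009×101.7 + 0.3664×162.0 + 0.3326×74.9 = 114.8819 per 100,000.

Lakeside Province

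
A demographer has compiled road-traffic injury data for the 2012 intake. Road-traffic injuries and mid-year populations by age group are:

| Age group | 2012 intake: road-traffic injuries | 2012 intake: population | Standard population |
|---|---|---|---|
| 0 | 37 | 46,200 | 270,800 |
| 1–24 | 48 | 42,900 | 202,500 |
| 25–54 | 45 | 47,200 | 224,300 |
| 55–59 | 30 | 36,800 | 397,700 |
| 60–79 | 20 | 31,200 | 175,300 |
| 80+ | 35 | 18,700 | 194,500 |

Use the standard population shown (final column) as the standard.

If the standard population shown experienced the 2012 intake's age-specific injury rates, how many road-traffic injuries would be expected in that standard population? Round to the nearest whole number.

1458

Age-specific rates per 100,000 for the 2012 intake: 80.09, 111.89, 95.34, 81.52, 64.10, 187.17.
Expected road-traffic injuries = Σ (standard pop × age-specific rate ÷ 100,000)
= 270,800×80.09/100,000 + 202,500×111.89/100,000 + 224,300×95.34/100,000 + 397,700×81.52/100,000 + 175,300×64.10/100,000 + 194,500×187.17/100,000
= 216.87 + 226.57 + 213.85 + 324.21 + 112.37 + 364.04 = 1457.91.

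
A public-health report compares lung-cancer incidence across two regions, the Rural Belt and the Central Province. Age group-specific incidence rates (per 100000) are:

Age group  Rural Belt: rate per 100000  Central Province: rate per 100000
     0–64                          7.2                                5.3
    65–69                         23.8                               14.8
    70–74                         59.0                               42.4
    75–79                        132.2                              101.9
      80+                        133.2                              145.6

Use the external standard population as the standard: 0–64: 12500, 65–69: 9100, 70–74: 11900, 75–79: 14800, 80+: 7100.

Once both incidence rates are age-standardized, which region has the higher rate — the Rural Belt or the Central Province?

Rural Belt

Standard total = 55400; weights = 0.2256, 0.1643, 0.2148, 0.2671, 0.1282.
The Rural Belt: 0.2256×7.2 + 0.1643×23.8 + 0.2148×59.0 + 0.2671×132.2 + 0.1282×133.2 = 70.5949 per 100000.
The Central Province: 0.2256×5.3 + 0.1643×14.8 + 0.2148×42.4 + 0.2671×101.9 + 0.1282×145.6 = 58.6168 per 100000.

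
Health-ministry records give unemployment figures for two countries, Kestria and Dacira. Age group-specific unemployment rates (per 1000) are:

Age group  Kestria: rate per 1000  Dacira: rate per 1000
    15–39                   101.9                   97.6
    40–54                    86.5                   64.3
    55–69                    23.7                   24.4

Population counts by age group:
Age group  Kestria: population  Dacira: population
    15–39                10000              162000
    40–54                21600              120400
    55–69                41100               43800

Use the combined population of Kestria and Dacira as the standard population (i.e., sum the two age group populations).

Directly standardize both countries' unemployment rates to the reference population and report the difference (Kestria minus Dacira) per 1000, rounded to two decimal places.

9.61

Combined standard total = 398900; weights = 0.4312, 0.3560, 0.2128.
Kestria: 0.4312×101.9 + 0.3560×86.5 + 0.2128×23.7 = 79.7742 per 1000.
Dacira: 0.4312×97.6 + 0.3560×64.3 + 0.2128×24.4 = 70.1664 per 1000.
Difference = 79.7742 − 70.1664 = 9.6078.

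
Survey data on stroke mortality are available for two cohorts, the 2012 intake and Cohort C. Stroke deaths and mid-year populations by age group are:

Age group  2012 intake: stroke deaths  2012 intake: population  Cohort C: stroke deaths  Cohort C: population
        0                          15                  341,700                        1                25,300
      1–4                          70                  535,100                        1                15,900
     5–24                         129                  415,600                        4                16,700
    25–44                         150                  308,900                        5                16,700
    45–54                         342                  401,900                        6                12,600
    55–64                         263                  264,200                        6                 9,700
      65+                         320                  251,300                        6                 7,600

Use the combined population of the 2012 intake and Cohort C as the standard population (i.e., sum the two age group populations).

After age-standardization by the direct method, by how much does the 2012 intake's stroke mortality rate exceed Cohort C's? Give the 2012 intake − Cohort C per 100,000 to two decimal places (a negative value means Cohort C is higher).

19.60

Age-specific rates per 100,000 for the 2012 intake: 4.39, 13.08, 31.04, 48.56, 85.10, 99.55, 127.34.
For Cohort C: 3.95, 6.29, 23.95, 29.94, 47.62, 61.86, 78.95.
Combined standard total = 2,623,200; weights = 0.1399, 0.2100, 0.1648, 0.1241, 0.1580, 0.1044, 0.0987.
The 2012 intake: 0.1399×4.39 + 0.2100×13.08 + 0.1648×31.04 + 0.1241×48.56 + 0.1580×85.10 + 0.1044×99.55 + 0.0987×127.34 = 50.9126 per 100,000.
Cohort C: 0.1399×3.95 + 0.2100×6.29 + 0.1648×23.95 + 0.1241×29.94 + 0.1580×47.62 + 0.1044×61.86 + 0.0987×78.95 = 31.3125 per 100,000.
Difference = 50.9126 − 31.3125 = 19.6001.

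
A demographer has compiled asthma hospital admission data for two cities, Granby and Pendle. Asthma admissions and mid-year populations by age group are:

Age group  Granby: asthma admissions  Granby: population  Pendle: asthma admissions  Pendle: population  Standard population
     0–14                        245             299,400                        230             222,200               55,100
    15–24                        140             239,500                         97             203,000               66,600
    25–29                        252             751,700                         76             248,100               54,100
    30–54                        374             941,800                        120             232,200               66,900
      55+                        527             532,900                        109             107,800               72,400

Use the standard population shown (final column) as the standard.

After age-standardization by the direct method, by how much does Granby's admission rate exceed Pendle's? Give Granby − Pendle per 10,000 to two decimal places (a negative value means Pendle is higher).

-0.41

Age-specific rates per 10,000 for Granby: 8.18, 5.85, 3.35, 3.97, 9.89.
For Pendle: 10.35, 4.78, 3.06, 5.17, 10.11.
Standard total = 315,100; weights = 0.1749, 0.2114, 0.1717, 0.2123, 0.2298.
Granby: 0.1749×8.18 + 0.2114×5.85 + 0.1717×3.35 + 0.2123×3.97 + 0.2298×9.89 = 6.3574 per 10,000.
Pendle: 0.1749×10.35 + 0.2114×4.78 + 0.1717×3.06 + 0.2123×5.17 + 0.2298×10.11 = 6.7664 per 10,000.
Difference = 6.3574 − 6.7664 = -0.4090.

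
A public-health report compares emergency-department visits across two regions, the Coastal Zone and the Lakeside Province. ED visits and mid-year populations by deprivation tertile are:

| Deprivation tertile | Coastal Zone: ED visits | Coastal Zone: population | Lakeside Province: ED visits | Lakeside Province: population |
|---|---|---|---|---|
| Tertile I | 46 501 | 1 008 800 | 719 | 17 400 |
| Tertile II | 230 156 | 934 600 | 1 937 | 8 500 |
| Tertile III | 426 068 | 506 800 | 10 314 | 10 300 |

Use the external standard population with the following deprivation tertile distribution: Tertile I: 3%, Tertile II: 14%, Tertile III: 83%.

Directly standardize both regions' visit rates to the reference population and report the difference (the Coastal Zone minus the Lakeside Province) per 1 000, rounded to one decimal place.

Deprivation-specific rates per 1 000 for the Coastal Zone: 46.095, 246.262, 840.702.
For the Lakeside Province: 41.322, 227.882, 1001.359.
Standard weights: 0.03, 0.14, 0.83.
The Coastal Zone: 0.0300×46.095 + 0.1400×246.262 + 0.8300×840.702 = 733.6425 per 1 000.
The Lakeside Province: 0.0300×41.322 + 0.1400×227.882 + 0.8300×1001.359 = 864.2713 per 1 000.
Difference = 733.6425 − 864.2713 = -130.6288.

-130.6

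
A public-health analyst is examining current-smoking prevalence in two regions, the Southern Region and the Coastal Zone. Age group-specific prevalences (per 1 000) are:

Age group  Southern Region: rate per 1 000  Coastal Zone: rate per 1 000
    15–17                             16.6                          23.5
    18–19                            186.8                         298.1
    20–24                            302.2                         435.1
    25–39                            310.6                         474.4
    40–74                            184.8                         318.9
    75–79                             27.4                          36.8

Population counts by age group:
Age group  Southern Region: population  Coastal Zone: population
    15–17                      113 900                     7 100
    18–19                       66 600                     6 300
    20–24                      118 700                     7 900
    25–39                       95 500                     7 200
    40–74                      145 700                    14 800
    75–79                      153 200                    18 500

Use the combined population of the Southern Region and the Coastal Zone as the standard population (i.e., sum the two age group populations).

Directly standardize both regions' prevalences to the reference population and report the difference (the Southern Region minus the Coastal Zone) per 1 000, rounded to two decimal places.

-87.02

Combined standard total = 755 400; weights = 0.1602, 0.0965, 0.1676, 0.1360, 0.2125, 0.2273.
The Southern Region: 0.1602×16.6 + 0.0965×186.8 + 0.1676×302.2 + 0.1360×310.6 + 0.2125×184.8 + 0.2273×27.4 = 159.0527 per 1 000.
The Coastal Zone: 0.1602×23.5 + 0.0965×298.1 + 0.1676×435.1 + 0.1360×474.4 + 0.2125×318.9 + 0.2273×36.8 = 246.0703 per 1 000.
Difference = 159.0527 − 246.0703 = -87.0176.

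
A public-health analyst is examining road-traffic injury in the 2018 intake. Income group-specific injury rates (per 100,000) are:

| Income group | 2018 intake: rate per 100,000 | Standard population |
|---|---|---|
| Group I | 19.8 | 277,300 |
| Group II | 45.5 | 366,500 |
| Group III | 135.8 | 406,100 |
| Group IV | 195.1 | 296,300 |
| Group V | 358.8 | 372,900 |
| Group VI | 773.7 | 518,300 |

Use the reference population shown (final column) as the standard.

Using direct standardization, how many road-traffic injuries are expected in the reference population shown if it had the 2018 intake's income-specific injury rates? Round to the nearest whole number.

Expected road-traffic injuries = Σ (standard pop × income-specific rate ÷ 100,000)
= 277,300×19.8/100,000 + 366,500×45.5/100,000 + 406,100×135.8/100,000 + 296,300×195.1/100,000 + 372,900×358.8/100,000 + 518,300×773.7/100,000
= 54.91 + 166.76 + 551.48 + 578.08 + 1337.97 + 4010.09 = 6699.28.

6699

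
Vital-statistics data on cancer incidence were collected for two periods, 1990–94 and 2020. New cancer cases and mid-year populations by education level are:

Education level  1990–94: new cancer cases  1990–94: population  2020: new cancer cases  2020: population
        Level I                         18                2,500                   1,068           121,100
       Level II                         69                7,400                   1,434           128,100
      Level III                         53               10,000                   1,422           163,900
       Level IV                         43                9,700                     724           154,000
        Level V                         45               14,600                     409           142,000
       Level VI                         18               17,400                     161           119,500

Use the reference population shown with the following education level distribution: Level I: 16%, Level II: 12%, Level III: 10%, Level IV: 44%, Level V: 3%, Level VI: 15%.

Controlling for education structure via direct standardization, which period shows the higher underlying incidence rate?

Education-specific rates per 100,000 for 1990–94: 720.00, 932.43, 530.00, 443.30, 308.22, 103.45.
For 2020: 881.92, 1119.44, 867.60, 470.13, 288.03, 134.73.
Standard weights: 0.16, 0.12, 0.10, 0.44, 0.03, 0.15.
1990–94: 0.1600×720.00 + 0.1200×932.43 + 0.1000×530.00 + 0.4400×443.30 + 0.0300×308.22 + 0.1500×103.45 = 499.9073 per 100,000.
2020: 0.1600×881.92 + 0.1200×1119.44 + 0.1000×867.60 + 0.4400×470.13 + 0.0300×288.03 + 0.1500×134.73 = 597.9065 per 100,000.

2020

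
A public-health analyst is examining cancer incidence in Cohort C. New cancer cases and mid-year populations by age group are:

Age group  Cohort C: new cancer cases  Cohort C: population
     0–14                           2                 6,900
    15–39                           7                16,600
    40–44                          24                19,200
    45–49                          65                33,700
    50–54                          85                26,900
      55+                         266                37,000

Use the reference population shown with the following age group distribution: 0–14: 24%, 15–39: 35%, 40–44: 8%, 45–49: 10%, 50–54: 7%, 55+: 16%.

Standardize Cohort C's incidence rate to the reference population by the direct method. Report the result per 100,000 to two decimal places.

188.15

Age-specific rates per 100,000 for Cohort C: 28.99, 42.17, 125.00, 192.88, 315.99, 718.92.
Standard weights: 0.24, 0.35, 0.08, 0.10, 0.07, 0.16.
Standardized rate: 0.2400×28.99 + 0.3500×42.17 + 0.0800×125.00 + 0.1000×192.88 + 0.0700×315.99 + 0.1600×718.92 = 188.1494 per 100,000.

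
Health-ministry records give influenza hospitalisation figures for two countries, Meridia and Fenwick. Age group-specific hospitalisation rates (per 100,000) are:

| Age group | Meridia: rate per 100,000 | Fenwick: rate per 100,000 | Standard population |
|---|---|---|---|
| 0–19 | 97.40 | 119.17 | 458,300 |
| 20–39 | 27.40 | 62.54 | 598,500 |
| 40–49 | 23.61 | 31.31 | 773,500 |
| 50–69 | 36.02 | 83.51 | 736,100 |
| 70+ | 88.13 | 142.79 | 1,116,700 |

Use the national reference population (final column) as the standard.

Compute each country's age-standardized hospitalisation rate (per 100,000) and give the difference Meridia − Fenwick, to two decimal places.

-36.10

Standard total = 3,683,100; weights = 0.1244, 0.1625, 0.2100, 0.1999, 0.3032.
Meridia: 0.1244×97.40 + 0.1625×27.40 + 0.2100×23.61 + 0.1999×36.02 + 0.3032×88.13 = 55.4502 per 100,000.
Fenwick: 0.1244×119.17 + 0.1625×62.54 + 0.2100×31.31 + 0.1999×83.51 + 0.3032×142.79 = 91.5504 per 100,000.
Difference = 55.4502 − 91.5504 = -36.1002.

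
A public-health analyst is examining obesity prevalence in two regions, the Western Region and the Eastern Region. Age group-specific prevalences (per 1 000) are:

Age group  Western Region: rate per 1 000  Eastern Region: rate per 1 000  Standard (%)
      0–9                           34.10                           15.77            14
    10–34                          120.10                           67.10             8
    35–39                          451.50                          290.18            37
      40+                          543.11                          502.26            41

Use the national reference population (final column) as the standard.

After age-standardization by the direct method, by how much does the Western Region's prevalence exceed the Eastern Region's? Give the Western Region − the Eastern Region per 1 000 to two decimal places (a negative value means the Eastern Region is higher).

Standard weights: 0.14, 0.08, 0.37, 0.41.
The Western Region: 0.1400×34.10 + 0.0800×120.10 + 0.3700×451.50 + 0.4100×543.11 = 404.1121 per 1 000.
The Eastern Region: 0.1400×15.77 + 0.0800×67.10 + 0.3700×290.18 + 0.4100×502.26 = 320.8690 per 1 000.
Difference = 404.1121 − 320.8690 = 83.2431.

83.24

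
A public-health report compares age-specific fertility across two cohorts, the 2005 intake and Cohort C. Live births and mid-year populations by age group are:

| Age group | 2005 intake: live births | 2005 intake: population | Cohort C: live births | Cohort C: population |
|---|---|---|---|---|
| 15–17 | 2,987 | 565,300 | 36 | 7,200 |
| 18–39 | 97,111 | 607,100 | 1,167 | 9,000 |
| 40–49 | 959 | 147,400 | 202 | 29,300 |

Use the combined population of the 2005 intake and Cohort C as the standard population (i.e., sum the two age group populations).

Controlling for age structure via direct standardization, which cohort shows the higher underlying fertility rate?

Age-specific rates per 1,000 for the 2005 intake: 5.284, 159.959, 6.506.
For Cohort C: 5.000, 129.667, 6.894.
Combined standard total = 1,365,300; weights = 0.4193, 0.4513, 0.1294.
The 2005 intake: 0.4193×5.284 + 0.4513×159.959 + 0.1294×6.506 = 75.2401 per 1,000.
Cohort C: 0.4193×5.000 + 0.4513×129.667 + 0.1294×6.894 = 61.5017 per 1,000.

2005 intake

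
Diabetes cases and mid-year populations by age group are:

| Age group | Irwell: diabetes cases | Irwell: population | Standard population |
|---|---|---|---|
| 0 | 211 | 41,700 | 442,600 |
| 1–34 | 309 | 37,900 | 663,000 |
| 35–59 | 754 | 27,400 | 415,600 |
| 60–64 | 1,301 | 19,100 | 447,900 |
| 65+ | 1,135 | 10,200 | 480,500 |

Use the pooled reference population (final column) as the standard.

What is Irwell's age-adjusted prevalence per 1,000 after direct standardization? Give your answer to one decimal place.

42.1

Age-specific rates per 1,000 for Irwell: 5.060, 8.153, 27.518, 68.115, 111.275.
Standard total = 2,449,600; weights = 0.1807, 0.2707, 0.1697, 0.1828, 0.1962.
Standardized rate: 0.1807×5.060 + 0.2707×8.153 + 0.1697×27.518 + 0.1828×68.115 + 0.1962×111.275 = 42.0713 per 1,000.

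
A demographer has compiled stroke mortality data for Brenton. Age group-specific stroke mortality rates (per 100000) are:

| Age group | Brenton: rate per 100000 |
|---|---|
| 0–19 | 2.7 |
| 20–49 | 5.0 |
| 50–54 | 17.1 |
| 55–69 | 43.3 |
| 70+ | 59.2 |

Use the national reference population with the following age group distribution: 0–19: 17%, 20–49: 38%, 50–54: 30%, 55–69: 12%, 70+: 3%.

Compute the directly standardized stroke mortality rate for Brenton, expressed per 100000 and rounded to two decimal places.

14.46

Standard weights: 0.17, 0.38, 0.30, 0.12, 0.03.
Standardized rate: 0.1700×2.7 + 0.3800×5.0 + 0.3000×17.1 + 0.1200×43.3 + 0.0300×59.2 = 14.4610 per 100000.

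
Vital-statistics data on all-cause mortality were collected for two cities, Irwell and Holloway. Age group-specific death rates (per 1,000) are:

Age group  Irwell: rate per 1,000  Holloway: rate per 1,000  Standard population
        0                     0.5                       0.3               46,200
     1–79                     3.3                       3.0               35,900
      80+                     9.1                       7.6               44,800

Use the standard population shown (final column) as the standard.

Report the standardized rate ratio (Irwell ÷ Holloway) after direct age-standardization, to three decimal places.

Standard total = 126,900; weights = 0.3641, 0.2829, 0.3530.
Irwell: 0.3641×0.5 + 0.2829×3.3 + 0.3530×9.1 = 4.3282 per 1,000.
Holloway: 0.3641×0.3 + 0.2829×3.0 + 0.3530×7.6 = 3.6410 per 1,000.
Ratio = 4.3282 ÷ 3.6410 = 1.18875.

1.189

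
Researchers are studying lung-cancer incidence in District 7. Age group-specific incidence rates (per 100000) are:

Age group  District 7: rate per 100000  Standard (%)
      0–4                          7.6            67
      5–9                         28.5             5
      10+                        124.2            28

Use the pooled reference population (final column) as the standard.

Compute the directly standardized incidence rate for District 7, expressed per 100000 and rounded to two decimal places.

41.29

Standard weights: 0.67, 0.05, 0.28.
Standardized rate: 0.6700×7.6 + 0.0500×28.5 + 0.2800×124.2 = 41.2930 per 100000.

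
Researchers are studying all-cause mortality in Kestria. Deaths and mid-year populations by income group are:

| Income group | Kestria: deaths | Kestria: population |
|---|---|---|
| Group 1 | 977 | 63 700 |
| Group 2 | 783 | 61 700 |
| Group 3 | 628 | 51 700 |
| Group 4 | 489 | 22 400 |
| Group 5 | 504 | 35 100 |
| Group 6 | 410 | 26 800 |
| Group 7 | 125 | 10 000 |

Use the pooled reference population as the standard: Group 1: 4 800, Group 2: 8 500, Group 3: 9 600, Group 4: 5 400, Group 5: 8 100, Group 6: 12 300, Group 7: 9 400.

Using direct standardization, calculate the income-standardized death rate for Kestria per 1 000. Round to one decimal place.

14.4

Income-specific rates per 1 000 for Kestria: 15.338, 12.690, 12.147, 21.830, 14.359, 15.299, 12.500.
Standard total = 58 100; weights = 0.0826, 0.1463, 0.1652, 0.0929, 0.1394, 0.2117, 0.1618.
Standardized rate: 0.0826×15.338 + 0.1463×12.690 + 0.1652×12.147 + 0.0929×21.830 + 0.1394×14.359 + 0.2117×15.299 + 0.1618×12.500 = 14.4228 per 1 000.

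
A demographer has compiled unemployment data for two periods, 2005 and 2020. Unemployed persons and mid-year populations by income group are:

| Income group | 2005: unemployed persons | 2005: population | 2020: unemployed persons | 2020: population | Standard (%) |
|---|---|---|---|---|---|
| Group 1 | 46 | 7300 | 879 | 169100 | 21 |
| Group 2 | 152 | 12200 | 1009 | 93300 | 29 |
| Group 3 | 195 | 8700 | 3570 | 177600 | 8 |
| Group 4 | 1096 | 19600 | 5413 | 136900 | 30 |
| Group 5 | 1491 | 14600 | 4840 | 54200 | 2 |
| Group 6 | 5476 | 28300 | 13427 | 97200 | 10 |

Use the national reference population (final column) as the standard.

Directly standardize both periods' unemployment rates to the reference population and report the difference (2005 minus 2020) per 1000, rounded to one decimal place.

11.6

Income-specific rates per 1000 for 2005: 6.301, 12.459, 22.414, 55.918, 102.123, 193.498.
For 2020: 5.198, 10.815, 20.101, 39.540, 89.299, 138.138.
Standard weights: 0.21, 0.29, 0.08, 0.30, 0.02, 0.10.
2005: 0.2100×6.301 + 0.2900×12.459 + 0.0800×22.414 + 0.3000×55.918 + 0.0200×102.123 + 0.1000×193.498 = 44.8973 per 1000.
2020: 0.2100×5.198 + 0.2900×10.815 + 0.0800×20.101 + 0.3000×39.540 + 0.0200×89.299 + 0.1000×138.138 = 33.2976 per 1000.
Difference = 44.8973 − 33.2976 = 11.5997.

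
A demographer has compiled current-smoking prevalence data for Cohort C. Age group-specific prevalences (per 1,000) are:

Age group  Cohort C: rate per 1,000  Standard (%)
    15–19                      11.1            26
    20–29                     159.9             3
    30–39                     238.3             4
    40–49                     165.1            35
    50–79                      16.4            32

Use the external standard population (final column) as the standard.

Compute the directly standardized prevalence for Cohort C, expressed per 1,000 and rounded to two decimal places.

80.25

Standard weights: 0.26, 0.03, 0.04, 0.35, 0.32.
Standardized rate: 0.2600×11.1 + 0.0300×159.9 + 0.0400×238.3 + 0.3500×165.1 + 0.3200×16.4 = 80.2480 per 1,000.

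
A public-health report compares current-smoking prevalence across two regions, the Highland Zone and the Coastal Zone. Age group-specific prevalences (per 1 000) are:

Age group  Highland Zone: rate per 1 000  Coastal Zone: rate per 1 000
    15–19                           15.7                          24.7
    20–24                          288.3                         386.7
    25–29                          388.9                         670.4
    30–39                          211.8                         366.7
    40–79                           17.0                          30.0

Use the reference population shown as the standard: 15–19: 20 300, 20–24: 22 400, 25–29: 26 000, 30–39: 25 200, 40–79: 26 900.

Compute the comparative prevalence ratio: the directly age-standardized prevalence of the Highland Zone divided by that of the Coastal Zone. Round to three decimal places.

0.619

Standard total = 120 800; weights = 0.1680, 0.1854, 0.2152, 0.2086, 0.2227.
The Highland Zone: 0.1680×15.7 + 0.1854×288.3 + 0.2152×388.9 + 0.2086×211.8 + 0.2227×17.0 = 187.7706 per 1 000.
The Coastal Zone: 0.1680×24.7 + 0.1854×386.7 + 0.2152×670.4 + 0.2086×366.7 + 0.2227×30.0 = 303.3256 per 1 000.
Ratio = 187.7706 ÷ 303.3256 = 0.61904.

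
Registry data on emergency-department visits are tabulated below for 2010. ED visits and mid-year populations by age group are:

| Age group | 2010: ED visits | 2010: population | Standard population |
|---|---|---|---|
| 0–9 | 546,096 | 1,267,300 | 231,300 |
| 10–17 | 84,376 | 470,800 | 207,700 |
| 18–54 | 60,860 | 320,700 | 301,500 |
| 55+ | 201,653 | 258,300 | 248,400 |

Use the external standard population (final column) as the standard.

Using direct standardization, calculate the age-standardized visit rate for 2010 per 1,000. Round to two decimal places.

392.39

Age-specific rates per 1,000 for 2010: 430.913, 179.218, 189.772, 780.693.
Standard total = 988,900; weights = 0.2339, 0.2100, 0.3049, 0.2512.
Standardized rate: 0.2339×430.913 + 0.2100×179.218 + 0.3049×189.772 + 0.2512×780.693 = 392.3899 per 1,000.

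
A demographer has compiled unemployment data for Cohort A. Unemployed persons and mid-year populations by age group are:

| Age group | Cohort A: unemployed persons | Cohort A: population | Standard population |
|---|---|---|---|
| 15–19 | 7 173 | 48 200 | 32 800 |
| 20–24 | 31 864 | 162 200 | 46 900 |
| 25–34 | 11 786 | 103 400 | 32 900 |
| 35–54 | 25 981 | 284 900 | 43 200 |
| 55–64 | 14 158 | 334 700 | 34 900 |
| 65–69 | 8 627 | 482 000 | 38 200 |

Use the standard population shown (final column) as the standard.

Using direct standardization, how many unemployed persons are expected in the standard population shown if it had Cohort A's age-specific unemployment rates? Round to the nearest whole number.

23944

Age-specific rates per 1 000 for Cohort A: 148.817, 196.449, 113.985, 91.193, 42.301, 17.898.
Expected unemployed persons = Σ (standard pop × age-specific rate ÷ 1 000)
= 32 800×148.817/1 000 + 46 900×196.449/1 000 + 32 900×113.985/1 000 + 43 200×91.193/1 000 + 34 900×42.301/1 000 + 38 200×17.898/1 000
= 4881.21 + 9213.45 + 3750.09 + 3939.55 + 1476.29 + 683.72 = 23944.31.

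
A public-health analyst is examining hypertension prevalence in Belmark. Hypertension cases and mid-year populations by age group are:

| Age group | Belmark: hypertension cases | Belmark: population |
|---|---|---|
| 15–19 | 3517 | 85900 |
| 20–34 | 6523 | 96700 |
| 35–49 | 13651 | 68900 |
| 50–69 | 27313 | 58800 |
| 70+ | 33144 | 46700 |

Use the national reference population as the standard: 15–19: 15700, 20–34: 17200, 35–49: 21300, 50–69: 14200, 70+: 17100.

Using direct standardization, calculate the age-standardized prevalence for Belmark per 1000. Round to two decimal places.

Age-specific rates per 1000 for Belmark: 40.943, 67.456, 198.128, 464.507, 709.722.
Standard total = 85500; weights = 0.1836, 0.2012, 0.2491, 0.1661, 0.2000.
Standardized rate: 0.1836×40.943 + 0.2012×67.456 + 0.2491×198.128 + 0.1661×464.507 + 0.2000×709.722 = 289.5369 per 1000.

289.54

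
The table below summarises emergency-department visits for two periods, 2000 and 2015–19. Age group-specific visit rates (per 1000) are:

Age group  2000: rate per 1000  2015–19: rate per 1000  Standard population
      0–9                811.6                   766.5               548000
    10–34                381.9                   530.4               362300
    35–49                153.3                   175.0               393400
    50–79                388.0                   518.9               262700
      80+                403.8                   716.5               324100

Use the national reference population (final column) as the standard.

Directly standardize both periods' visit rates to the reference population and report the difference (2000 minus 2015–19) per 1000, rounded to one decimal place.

-91.7

Standard total = 1890500; weights = 0.2899, 0.1916, 0.2081, 0.1390, 0.1714.
2000: 0.2899×811.6 + 0.1916×381.9 + 0.2081×153.3 + 0.1390×388.0 + 0.1714×403.8 = 463.4893 per 1000.
2015–19: 0.2899×766.5 + 0.1916×530.4 + 0.2081×175.0 + 0.1390×518.9 + 0.1714×716.5 = 555.1884 per 1000.
Difference = 463.4893 − 555.1884 = -91.6990.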